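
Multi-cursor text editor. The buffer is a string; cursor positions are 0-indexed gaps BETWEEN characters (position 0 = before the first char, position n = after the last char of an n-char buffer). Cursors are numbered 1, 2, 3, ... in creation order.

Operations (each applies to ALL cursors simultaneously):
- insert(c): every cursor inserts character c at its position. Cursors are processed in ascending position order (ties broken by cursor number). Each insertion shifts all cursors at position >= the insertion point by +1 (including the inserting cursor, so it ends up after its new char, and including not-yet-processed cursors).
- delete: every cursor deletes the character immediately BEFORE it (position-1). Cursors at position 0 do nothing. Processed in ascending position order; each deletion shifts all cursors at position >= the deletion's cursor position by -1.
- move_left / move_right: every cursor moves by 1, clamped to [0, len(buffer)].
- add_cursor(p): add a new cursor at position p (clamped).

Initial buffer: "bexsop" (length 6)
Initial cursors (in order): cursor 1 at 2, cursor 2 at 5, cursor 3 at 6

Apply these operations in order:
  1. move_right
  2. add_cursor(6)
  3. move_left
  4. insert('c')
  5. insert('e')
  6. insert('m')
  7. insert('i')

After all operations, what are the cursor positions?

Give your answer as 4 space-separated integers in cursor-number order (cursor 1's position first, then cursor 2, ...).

Answer: 6 21 21 21

Derivation:
After op 1 (move_right): buffer="bexsop" (len 6), cursors c1@3 c2@6 c3@6, authorship ......
After op 2 (add_cursor(6)): buffer="bexsop" (len 6), cursors c1@3 c2@6 c3@6 c4@6, authorship ......
After op 3 (move_left): buffer="bexsop" (len 6), cursors c1@2 c2@5 c3@5 c4@5, authorship ......
After op 4 (insert('c')): buffer="becxsocccp" (len 10), cursors c1@3 c2@9 c3@9 c4@9, authorship ..1...234.
After op 5 (insert('e')): buffer="becexsoccceeep" (len 14), cursors c1@4 c2@13 c3@13 c4@13, authorship ..11...234234.
After op 6 (insert('m')): buffer="becemxsoccceeemmmp" (len 18), cursors c1@5 c2@17 c3@17 c4@17, authorship ..111...234234234.
After op 7 (insert('i')): buffer="becemixsoccceeemmmiiip" (len 22), cursors c1@6 c2@21 c3@21 c4@21, authorship ..1111...234234234234.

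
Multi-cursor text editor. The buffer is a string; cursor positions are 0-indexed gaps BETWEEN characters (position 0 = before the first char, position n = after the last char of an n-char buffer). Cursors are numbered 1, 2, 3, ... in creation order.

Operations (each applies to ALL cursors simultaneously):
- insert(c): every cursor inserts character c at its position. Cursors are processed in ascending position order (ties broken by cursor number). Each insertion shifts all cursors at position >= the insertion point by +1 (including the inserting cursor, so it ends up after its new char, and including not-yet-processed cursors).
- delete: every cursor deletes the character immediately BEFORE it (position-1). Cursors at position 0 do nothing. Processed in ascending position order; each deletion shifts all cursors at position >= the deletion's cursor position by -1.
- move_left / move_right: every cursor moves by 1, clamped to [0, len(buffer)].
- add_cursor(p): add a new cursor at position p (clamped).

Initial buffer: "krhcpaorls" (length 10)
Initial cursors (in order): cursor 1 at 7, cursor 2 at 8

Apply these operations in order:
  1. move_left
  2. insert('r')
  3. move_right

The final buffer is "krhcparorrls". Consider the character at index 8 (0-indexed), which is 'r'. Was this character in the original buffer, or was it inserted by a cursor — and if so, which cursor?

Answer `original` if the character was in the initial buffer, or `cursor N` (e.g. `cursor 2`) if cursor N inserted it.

After op 1 (move_left): buffer="krhcpaorls" (len 10), cursors c1@6 c2@7, authorship ..........
After op 2 (insert('r')): buffer="krhcparorrls" (len 12), cursors c1@7 c2@9, authorship ......1.2...
After op 3 (move_right): buffer="krhcparorrls" (len 12), cursors c1@8 c2@10, authorship ......1.2...
Authorship (.=original, N=cursor N): . . . . . . 1 . 2 . . .
Index 8: author = 2

Answer: cursor 2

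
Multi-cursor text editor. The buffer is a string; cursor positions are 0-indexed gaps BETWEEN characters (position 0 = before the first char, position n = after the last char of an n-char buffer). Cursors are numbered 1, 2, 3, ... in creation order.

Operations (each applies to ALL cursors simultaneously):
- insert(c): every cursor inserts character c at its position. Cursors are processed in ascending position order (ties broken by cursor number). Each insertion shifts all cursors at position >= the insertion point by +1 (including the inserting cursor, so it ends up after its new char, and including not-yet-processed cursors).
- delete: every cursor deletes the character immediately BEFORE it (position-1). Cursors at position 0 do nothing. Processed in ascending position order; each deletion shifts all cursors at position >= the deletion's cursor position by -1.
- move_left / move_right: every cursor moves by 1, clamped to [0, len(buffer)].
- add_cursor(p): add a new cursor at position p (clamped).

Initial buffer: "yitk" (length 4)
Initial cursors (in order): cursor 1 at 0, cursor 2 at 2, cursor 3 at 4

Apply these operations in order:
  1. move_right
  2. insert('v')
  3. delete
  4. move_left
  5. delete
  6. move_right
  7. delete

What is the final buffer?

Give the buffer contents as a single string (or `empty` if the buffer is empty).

After op 1 (move_right): buffer="yitk" (len 4), cursors c1@1 c2@3 c3@4, authorship ....
After op 2 (insert('v')): buffer="yvitvkv" (len 7), cursors c1@2 c2@5 c3@7, authorship .1..2.3
After op 3 (delete): buffer="yitk" (len 4), cursors c1@1 c2@3 c3@4, authorship ....
After op 4 (move_left): buffer="yitk" (len 4), cursors c1@0 c2@2 c3@3, authorship ....
After op 5 (delete): buffer="yk" (len 2), cursors c1@0 c2@1 c3@1, authorship ..
After op 6 (move_right): buffer="yk" (len 2), cursors c1@1 c2@2 c3@2, authorship ..
After op 7 (delete): buffer="" (len 0), cursors c1@0 c2@0 c3@0, authorship 

Answer: empty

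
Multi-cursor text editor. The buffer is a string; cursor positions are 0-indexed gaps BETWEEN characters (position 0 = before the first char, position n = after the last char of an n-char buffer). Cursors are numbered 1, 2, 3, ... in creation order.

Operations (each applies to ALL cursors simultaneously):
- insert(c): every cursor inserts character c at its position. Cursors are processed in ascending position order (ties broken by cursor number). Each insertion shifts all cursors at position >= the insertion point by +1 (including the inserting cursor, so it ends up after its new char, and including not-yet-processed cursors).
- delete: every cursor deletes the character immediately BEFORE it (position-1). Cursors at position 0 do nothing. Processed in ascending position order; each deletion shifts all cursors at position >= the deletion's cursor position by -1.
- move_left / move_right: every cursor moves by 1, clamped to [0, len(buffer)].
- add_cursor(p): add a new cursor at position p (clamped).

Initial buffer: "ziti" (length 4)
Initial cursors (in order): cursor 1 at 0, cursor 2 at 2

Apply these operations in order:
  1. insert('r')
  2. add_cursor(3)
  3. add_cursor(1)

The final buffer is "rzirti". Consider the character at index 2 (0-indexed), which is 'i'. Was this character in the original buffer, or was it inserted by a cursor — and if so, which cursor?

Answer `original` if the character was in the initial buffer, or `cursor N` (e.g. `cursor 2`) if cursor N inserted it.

Answer: original

Derivation:
After op 1 (insert('r')): buffer="rzirti" (len 6), cursors c1@1 c2@4, authorship 1..2..
After op 2 (add_cursor(3)): buffer="rzirti" (len 6), cursors c1@1 c3@3 c2@4, authorship 1..2..
After op 3 (add_cursor(1)): buffer="rzirti" (len 6), cursors c1@1 c4@1 c3@3 c2@4, authorship 1..2..
Authorship (.=original, N=cursor N): 1 . . 2 . .
Index 2: author = original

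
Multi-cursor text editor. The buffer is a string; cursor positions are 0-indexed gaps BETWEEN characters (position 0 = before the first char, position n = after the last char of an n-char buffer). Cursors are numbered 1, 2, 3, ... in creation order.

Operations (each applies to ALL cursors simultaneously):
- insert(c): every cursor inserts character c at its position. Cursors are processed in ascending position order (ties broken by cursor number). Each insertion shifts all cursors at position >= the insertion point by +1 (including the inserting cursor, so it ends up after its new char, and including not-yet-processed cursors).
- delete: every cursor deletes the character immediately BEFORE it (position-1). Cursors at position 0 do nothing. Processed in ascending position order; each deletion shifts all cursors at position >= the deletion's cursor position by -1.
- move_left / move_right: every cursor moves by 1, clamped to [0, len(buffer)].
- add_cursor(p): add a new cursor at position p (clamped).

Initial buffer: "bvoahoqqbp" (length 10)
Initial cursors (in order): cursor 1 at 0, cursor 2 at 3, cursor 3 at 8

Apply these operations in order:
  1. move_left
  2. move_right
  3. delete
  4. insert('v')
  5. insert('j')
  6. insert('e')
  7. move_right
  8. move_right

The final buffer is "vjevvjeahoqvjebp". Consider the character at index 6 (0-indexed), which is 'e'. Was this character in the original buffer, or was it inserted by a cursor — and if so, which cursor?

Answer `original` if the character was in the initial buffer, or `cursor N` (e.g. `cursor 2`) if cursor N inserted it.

Answer: cursor 2

Derivation:
After op 1 (move_left): buffer="bvoahoqqbp" (len 10), cursors c1@0 c2@2 c3@7, authorship ..........
After op 2 (move_right): buffer="bvoahoqqbp" (len 10), cursors c1@1 c2@3 c3@8, authorship ..........
After op 3 (delete): buffer="vahoqbp" (len 7), cursors c1@0 c2@1 c3@5, authorship .......
After op 4 (insert('v')): buffer="vvvahoqvbp" (len 10), cursors c1@1 c2@3 c3@8, authorship 1.2....3..
After op 5 (insert('j')): buffer="vjvvjahoqvjbp" (len 13), cursors c1@2 c2@5 c3@11, authorship 11.22....33..
After op 6 (insert('e')): buffer="vjevvjeahoqvjebp" (len 16), cursors c1@3 c2@7 c3@14, authorship 111.222....333..
After op 7 (move_right): buffer="vjevvjeahoqvjebp" (len 16), cursors c1@4 c2@8 c3@15, authorship 111.222....333..
After op 8 (move_right): buffer="vjevvjeahoqvjebp" (len 16), cursors c1@5 c2@9 c3@16, authorship 111.222....333..
Authorship (.=original, N=cursor N): 1 1 1 . 2 2 2 . . . . 3 3 3 . .
Index 6: author = 2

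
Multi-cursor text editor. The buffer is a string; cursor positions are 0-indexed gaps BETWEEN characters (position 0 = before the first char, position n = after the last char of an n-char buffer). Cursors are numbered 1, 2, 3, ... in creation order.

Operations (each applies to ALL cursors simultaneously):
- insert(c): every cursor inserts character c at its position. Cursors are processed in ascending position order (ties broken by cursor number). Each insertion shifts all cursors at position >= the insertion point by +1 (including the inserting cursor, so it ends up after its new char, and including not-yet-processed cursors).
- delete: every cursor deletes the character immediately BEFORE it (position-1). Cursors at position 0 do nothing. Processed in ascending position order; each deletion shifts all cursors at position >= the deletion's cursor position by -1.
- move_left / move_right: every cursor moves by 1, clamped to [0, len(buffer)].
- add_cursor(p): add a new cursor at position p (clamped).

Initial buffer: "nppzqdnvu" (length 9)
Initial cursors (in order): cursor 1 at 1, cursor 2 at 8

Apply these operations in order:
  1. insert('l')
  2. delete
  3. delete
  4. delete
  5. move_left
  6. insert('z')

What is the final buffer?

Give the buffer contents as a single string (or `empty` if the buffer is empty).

Answer: zppzqzdu

Derivation:
After op 1 (insert('l')): buffer="nlppzqdnvlu" (len 11), cursors c1@2 c2@10, authorship .1.......2.
After op 2 (delete): buffer="nppzqdnvu" (len 9), cursors c1@1 c2@8, authorship .........
After op 3 (delete): buffer="ppzqdnu" (len 7), cursors c1@0 c2@6, authorship .......
After op 4 (delete): buffer="ppzqdu" (len 6), cursors c1@0 c2@5, authorship ......
After op 5 (move_left): buffer="ppzqdu" (len 6), cursors c1@0 c2@4, authorship ......
After op 6 (insert('z')): buffer="zppzqzdu" (len 8), cursors c1@1 c2@6, authorship 1....2..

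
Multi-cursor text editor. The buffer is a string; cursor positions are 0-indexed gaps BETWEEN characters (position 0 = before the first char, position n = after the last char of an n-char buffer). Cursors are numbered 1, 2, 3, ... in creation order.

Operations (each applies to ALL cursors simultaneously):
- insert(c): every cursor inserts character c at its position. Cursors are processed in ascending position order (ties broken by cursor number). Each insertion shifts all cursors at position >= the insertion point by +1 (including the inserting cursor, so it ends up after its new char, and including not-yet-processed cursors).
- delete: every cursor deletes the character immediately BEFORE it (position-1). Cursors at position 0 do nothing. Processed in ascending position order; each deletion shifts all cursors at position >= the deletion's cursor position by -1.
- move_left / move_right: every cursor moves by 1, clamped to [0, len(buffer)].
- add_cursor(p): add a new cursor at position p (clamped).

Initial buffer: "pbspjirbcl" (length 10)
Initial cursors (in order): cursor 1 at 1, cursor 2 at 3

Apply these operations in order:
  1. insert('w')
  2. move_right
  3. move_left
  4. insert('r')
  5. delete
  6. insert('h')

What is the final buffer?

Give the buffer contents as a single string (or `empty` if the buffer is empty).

Answer: pwhbswhpjirbcl

Derivation:
After op 1 (insert('w')): buffer="pwbswpjirbcl" (len 12), cursors c1@2 c2@5, authorship .1..2.......
After op 2 (move_right): buffer="pwbswpjirbcl" (len 12), cursors c1@3 c2@6, authorship .1..2.......
After op 3 (move_left): buffer="pwbswpjirbcl" (len 12), cursors c1@2 c2@5, authorship .1..2.......
After op 4 (insert('r')): buffer="pwrbswrpjirbcl" (len 14), cursors c1@3 c2@7, authorship .11..22.......
After op 5 (delete): buffer="pwbswpjirbcl" (len 12), cursors c1@2 c2@5, authorship .1..2.......
After op 6 (insert('h')): buffer="pwhbswhpjirbcl" (len 14), cursors c1@3 c2@7, authorship .11..22.......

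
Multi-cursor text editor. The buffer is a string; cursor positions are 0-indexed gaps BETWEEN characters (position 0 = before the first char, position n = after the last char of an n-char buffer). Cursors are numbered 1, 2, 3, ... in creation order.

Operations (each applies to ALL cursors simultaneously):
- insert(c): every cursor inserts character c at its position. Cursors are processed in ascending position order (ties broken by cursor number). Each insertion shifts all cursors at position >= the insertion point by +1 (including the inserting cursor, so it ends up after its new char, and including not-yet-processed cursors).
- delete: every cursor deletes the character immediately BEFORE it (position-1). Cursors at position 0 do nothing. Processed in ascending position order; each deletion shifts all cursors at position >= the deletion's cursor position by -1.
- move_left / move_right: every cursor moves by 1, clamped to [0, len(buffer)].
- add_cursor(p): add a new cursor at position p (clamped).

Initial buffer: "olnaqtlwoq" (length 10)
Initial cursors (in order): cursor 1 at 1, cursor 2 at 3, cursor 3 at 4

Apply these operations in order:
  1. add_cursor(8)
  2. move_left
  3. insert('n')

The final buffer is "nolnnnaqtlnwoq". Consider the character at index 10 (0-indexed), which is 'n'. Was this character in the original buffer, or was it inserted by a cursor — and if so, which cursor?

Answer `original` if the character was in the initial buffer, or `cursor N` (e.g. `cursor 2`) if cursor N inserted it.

Answer: cursor 4

Derivation:
After op 1 (add_cursor(8)): buffer="olnaqtlwoq" (len 10), cursors c1@1 c2@3 c3@4 c4@8, authorship ..........
After op 2 (move_left): buffer="olnaqtlwoq" (len 10), cursors c1@0 c2@2 c3@3 c4@7, authorship ..........
After op 3 (insert('n')): buffer="nolnnnaqtlnwoq" (len 14), cursors c1@1 c2@4 c3@6 c4@11, authorship 1..2.3....4...
Authorship (.=original, N=cursor N): 1 . . 2 . 3 . . . . 4 . . .
Index 10: author = 4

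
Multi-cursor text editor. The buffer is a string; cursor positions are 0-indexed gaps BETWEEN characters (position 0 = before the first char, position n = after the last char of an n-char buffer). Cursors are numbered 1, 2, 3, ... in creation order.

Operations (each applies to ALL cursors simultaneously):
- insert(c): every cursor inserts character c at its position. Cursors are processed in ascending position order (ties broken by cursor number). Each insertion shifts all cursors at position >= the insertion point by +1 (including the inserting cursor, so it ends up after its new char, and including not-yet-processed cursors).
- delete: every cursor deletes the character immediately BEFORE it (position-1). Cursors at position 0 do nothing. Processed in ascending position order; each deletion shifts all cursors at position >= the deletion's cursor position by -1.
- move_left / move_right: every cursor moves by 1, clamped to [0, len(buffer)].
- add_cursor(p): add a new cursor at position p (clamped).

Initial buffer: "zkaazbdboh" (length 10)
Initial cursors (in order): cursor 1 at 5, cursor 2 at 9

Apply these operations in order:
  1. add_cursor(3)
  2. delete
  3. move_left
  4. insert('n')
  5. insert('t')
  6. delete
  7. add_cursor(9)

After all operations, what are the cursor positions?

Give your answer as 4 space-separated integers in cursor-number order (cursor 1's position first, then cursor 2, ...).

Answer: 4 8 2 9

Derivation:
After op 1 (add_cursor(3)): buffer="zkaazbdboh" (len 10), cursors c3@3 c1@5 c2@9, authorship ..........
After op 2 (delete): buffer="zkabdbh" (len 7), cursors c3@2 c1@3 c2@6, authorship .......
After op 3 (move_left): buffer="zkabdbh" (len 7), cursors c3@1 c1@2 c2@5, authorship .......
After op 4 (insert('n')): buffer="znknabdnbh" (len 10), cursors c3@2 c1@4 c2@8, authorship .3.1...2..
After op 5 (insert('t')): buffer="zntkntabdntbh" (len 13), cursors c3@3 c1@6 c2@11, authorship .33.11...22..
After op 6 (delete): buffer="znknabdnbh" (len 10), cursors c3@2 c1@4 c2@8, authorship .3.1...2..
After op 7 (add_cursor(9)): buffer="znknabdnbh" (len 10), cursors c3@2 c1@4 c2@8 c4@9, authorship .3.1...2..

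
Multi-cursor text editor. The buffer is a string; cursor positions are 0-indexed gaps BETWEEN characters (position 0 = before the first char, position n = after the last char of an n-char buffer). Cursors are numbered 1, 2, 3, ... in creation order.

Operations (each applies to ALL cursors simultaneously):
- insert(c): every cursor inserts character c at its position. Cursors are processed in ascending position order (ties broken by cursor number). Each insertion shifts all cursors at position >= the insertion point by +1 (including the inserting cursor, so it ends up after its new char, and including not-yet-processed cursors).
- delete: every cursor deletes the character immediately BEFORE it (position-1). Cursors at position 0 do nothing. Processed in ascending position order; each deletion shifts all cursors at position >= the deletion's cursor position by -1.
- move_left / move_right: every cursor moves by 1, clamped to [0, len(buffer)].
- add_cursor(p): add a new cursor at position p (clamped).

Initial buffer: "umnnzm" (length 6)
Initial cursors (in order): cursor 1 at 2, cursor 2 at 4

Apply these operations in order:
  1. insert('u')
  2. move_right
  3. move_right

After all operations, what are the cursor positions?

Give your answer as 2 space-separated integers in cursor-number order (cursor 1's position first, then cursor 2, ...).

Answer: 5 8

Derivation:
After op 1 (insert('u')): buffer="umunnuzm" (len 8), cursors c1@3 c2@6, authorship ..1..2..
After op 2 (move_right): buffer="umunnuzm" (len 8), cursors c1@4 c2@7, authorship ..1..2..
After op 3 (move_right): buffer="umunnuzm" (len 8), cursors c1@5 c2@8, authorship ..1..2..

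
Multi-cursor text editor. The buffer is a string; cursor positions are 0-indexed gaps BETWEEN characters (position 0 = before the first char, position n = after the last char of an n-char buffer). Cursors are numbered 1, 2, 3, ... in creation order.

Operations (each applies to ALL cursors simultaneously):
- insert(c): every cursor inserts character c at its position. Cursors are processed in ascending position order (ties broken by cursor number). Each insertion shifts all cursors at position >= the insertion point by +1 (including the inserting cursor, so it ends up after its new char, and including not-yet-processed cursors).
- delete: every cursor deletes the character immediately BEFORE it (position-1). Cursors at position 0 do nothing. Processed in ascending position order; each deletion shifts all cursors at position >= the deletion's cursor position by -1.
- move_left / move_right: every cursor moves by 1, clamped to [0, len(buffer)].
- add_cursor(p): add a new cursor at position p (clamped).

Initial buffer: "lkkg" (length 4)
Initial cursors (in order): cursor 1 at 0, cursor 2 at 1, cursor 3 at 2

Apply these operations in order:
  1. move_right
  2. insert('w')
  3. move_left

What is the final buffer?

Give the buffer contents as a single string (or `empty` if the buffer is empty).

Answer: lwkwkwg

Derivation:
After op 1 (move_right): buffer="lkkg" (len 4), cursors c1@1 c2@2 c3@3, authorship ....
After op 2 (insert('w')): buffer="lwkwkwg" (len 7), cursors c1@2 c2@4 c3@6, authorship .1.2.3.
After op 3 (move_left): buffer="lwkwkwg" (len 7), cursors c1@1 c2@3 c3@5, authorship .1.2.3.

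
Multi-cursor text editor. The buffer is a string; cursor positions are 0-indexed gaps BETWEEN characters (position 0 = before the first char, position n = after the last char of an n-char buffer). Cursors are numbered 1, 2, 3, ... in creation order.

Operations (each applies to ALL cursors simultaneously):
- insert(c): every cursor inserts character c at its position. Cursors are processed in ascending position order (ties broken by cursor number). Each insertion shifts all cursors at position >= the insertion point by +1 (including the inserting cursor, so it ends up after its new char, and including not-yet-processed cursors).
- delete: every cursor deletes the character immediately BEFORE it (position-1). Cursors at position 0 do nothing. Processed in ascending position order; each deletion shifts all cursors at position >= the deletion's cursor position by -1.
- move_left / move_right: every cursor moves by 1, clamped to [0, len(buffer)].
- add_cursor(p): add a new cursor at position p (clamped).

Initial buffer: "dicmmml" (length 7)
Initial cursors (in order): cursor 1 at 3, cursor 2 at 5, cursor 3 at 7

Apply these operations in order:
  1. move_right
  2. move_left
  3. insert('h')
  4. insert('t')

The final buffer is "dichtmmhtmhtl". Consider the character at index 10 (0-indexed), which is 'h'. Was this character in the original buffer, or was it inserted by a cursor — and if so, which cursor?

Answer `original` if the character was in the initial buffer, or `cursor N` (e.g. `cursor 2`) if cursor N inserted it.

Answer: cursor 3

Derivation:
After op 1 (move_right): buffer="dicmmml" (len 7), cursors c1@4 c2@6 c3@7, authorship .......
After op 2 (move_left): buffer="dicmmml" (len 7), cursors c1@3 c2@5 c3@6, authorship .......
After op 3 (insert('h')): buffer="dichmmhmhl" (len 10), cursors c1@4 c2@7 c3@9, authorship ...1..2.3.
After op 4 (insert('t')): buffer="dichtmmhtmhtl" (len 13), cursors c1@5 c2@9 c3@12, authorship ...11..22.33.
Authorship (.=original, N=cursor N): . . . 1 1 . . 2 2 . 3 3 .
Index 10: author = 3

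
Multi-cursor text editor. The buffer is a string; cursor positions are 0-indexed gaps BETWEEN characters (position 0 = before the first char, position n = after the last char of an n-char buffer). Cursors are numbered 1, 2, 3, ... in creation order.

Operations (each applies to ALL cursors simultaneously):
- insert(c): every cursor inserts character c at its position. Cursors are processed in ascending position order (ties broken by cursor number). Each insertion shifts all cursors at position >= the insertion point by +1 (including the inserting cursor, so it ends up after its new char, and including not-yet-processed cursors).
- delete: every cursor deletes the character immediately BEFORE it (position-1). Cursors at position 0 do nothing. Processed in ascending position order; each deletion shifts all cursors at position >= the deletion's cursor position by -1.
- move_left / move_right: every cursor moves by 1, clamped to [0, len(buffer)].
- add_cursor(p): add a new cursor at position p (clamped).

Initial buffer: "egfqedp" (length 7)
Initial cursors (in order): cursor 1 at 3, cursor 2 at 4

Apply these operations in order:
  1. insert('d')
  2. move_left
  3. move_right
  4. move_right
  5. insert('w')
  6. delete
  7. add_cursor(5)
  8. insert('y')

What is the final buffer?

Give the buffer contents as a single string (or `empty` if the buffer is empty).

Answer: egfdqyydeydp

Derivation:
After op 1 (insert('d')): buffer="egfdqdedp" (len 9), cursors c1@4 c2@6, authorship ...1.2...
After op 2 (move_left): buffer="egfdqdedp" (len 9), cursors c1@3 c2@5, authorship ...1.2...
After op 3 (move_right): buffer="egfdqdedp" (len 9), cursors c1@4 c2@6, authorship ...1.2...
After op 4 (move_right): buffer="egfdqdedp" (len 9), cursors c1@5 c2@7, authorship ...1.2...
After op 5 (insert('w')): buffer="egfdqwdewdp" (len 11), cursors c1@6 c2@9, authorship ...1.12.2..
After op 6 (delete): buffer="egfdqdedp" (len 9), cursors c1@5 c2@7, authorship ...1.2...
After op 7 (add_cursor(5)): buffer="egfdqdedp" (len 9), cursors c1@5 c3@5 c2@7, authorship ...1.2...
After op 8 (insert('y')): buffer="egfdqyydeydp" (len 12), cursors c1@7 c3@7 c2@10, authorship ...1.132.2..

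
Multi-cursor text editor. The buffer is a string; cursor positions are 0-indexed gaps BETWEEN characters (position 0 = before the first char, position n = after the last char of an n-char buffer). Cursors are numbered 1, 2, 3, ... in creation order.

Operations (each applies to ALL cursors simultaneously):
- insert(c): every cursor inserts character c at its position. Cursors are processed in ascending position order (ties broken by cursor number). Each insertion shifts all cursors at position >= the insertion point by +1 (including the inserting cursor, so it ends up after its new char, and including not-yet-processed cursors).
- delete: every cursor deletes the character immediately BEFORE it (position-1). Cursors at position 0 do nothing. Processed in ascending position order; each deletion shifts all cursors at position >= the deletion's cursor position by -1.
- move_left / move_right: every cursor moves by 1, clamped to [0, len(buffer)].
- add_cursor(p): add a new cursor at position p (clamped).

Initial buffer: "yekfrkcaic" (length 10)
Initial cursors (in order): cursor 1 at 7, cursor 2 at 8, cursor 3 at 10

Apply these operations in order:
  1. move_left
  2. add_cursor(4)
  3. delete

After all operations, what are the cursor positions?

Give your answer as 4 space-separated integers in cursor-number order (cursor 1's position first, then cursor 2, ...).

Answer: 4 4 5 3

Derivation:
After op 1 (move_left): buffer="yekfrkcaic" (len 10), cursors c1@6 c2@7 c3@9, authorship ..........
After op 2 (add_cursor(4)): buffer="yekfrkcaic" (len 10), cursors c4@4 c1@6 c2@7 c3@9, authorship ..........
After op 3 (delete): buffer="yekrac" (len 6), cursors c4@3 c1@4 c2@4 c3@5, authorship ......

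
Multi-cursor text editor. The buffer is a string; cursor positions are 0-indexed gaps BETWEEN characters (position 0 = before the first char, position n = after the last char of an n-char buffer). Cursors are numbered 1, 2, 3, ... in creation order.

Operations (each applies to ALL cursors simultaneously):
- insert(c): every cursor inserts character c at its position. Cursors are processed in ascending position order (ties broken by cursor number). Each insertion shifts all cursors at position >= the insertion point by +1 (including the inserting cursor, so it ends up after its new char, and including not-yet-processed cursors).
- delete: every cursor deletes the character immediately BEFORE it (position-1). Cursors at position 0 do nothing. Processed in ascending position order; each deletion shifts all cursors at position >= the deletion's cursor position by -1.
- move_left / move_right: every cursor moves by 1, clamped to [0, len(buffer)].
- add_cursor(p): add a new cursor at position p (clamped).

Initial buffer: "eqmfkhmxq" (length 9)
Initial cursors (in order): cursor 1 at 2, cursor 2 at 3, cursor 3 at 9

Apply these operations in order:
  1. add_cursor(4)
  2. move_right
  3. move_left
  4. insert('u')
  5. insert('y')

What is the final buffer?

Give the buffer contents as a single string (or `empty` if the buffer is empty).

After op 1 (add_cursor(4)): buffer="eqmfkhmxq" (len 9), cursors c1@2 c2@3 c4@4 c3@9, authorship .........
After op 2 (move_right): buffer="eqmfkhmxq" (len 9), cursors c1@3 c2@4 c4@5 c3@9, authorship .........
After op 3 (move_left): buffer="eqmfkhmxq" (len 9), cursors c1@2 c2@3 c4@4 c3@8, authorship .........
After op 4 (insert('u')): buffer="equmufukhmxuq" (len 13), cursors c1@3 c2@5 c4@7 c3@12, authorship ..1.2.4....3.
After op 5 (insert('y')): buffer="equymuyfuykhmxuyq" (len 17), cursors c1@4 c2@7 c4@10 c3@16, authorship ..11.22.44....33.

Answer: equymuyfuykhmxuyq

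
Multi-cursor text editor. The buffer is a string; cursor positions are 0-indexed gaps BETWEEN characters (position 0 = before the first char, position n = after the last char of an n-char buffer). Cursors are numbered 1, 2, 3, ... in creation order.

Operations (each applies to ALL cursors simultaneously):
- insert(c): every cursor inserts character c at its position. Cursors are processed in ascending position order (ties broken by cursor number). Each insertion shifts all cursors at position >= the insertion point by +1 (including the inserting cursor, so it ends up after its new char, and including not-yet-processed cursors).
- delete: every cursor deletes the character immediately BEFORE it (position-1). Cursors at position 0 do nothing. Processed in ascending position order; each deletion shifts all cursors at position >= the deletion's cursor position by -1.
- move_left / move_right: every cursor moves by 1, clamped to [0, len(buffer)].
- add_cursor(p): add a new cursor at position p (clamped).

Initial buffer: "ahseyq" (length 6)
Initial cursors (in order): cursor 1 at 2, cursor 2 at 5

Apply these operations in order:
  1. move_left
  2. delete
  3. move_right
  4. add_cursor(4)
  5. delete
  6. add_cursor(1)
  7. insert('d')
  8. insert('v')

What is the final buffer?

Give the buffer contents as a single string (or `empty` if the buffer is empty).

Answer: dvsdddvvv

Derivation:
After op 1 (move_left): buffer="ahseyq" (len 6), cursors c1@1 c2@4, authorship ......
After op 2 (delete): buffer="hsyq" (len 4), cursors c1@0 c2@2, authorship ....
After op 3 (move_right): buffer="hsyq" (len 4), cursors c1@1 c2@3, authorship ....
After op 4 (add_cursor(4)): buffer="hsyq" (len 4), cursors c1@1 c2@3 c3@4, authorship ....
After op 5 (delete): buffer="s" (len 1), cursors c1@0 c2@1 c3@1, authorship .
After op 6 (add_cursor(1)): buffer="s" (len 1), cursors c1@0 c2@1 c3@1 c4@1, authorship .
After op 7 (insert('d')): buffer="dsddd" (len 5), cursors c1@1 c2@5 c3@5 c4@5, authorship 1.234
After op 8 (insert('v')): buffer="dvsdddvvv" (len 9), cursors c1@2 c2@9 c3@9 c4@9, authorship 11.234234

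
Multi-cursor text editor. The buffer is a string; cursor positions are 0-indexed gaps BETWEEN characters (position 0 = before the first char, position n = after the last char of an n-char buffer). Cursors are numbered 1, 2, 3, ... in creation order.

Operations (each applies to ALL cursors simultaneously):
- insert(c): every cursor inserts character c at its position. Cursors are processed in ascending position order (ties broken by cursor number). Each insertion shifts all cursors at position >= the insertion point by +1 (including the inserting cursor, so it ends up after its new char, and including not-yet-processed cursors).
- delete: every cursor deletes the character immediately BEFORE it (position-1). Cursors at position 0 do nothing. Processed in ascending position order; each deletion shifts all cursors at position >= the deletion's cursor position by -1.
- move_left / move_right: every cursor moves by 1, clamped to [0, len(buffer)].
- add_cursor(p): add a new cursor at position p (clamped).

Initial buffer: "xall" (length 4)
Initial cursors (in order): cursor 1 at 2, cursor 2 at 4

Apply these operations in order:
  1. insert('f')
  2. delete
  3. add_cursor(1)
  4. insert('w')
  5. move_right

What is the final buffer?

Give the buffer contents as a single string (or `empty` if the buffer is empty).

After op 1 (insert('f')): buffer="xafllf" (len 6), cursors c1@3 c2@6, authorship ..1..2
After op 2 (delete): buffer="xall" (len 4), cursors c1@2 c2@4, authorship ....
After op 3 (add_cursor(1)): buffer="xall" (len 4), cursors c3@1 c1@2 c2@4, authorship ....
After op 4 (insert('w')): buffer="xwawllw" (len 7), cursors c3@2 c1@4 c2@7, authorship .3.1..2
After op 5 (move_right): buffer="xwawllw" (len 7), cursors c3@3 c1@5 c2@7, authorship .3.1..2

Answer: xwawllw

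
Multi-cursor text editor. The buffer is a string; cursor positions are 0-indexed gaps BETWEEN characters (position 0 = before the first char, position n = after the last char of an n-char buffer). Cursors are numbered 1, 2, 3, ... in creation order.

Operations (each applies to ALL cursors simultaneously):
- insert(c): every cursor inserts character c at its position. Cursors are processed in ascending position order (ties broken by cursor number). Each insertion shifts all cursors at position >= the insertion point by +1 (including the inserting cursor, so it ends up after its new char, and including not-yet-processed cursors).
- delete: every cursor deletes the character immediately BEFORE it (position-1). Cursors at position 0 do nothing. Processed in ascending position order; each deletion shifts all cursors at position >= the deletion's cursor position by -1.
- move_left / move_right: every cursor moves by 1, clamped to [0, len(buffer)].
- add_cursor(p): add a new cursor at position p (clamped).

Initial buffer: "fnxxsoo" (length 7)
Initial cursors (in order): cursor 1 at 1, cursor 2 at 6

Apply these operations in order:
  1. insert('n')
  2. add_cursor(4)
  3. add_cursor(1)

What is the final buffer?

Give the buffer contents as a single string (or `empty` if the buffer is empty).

After op 1 (insert('n')): buffer="fnnxxsono" (len 9), cursors c1@2 c2@8, authorship .1.....2.
After op 2 (add_cursor(4)): buffer="fnnxxsono" (len 9), cursors c1@2 c3@4 c2@8, authorship .1.....2.
After op 3 (add_cursor(1)): buffer="fnnxxsono" (len 9), cursors c4@1 c1@2 c3@4 c2@8, authorship .1.....2.

Answer: fnnxxsono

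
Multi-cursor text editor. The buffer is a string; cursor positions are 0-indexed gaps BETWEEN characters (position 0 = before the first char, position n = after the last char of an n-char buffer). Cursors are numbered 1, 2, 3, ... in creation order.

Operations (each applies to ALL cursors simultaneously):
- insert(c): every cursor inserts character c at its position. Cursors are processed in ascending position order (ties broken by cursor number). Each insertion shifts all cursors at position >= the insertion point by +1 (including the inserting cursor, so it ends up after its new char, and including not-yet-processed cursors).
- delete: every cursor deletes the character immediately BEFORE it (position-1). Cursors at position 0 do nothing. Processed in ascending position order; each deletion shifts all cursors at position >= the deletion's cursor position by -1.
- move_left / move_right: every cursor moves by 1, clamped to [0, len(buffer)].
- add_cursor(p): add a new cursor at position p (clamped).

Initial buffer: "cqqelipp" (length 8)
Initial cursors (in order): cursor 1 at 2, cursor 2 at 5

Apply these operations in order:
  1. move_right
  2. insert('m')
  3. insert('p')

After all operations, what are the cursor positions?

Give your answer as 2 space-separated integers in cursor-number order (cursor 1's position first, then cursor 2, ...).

After op 1 (move_right): buffer="cqqelipp" (len 8), cursors c1@3 c2@6, authorship ........
After op 2 (insert('m')): buffer="cqqmelimpp" (len 10), cursors c1@4 c2@8, authorship ...1...2..
After op 3 (insert('p')): buffer="cqqmpelimppp" (len 12), cursors c1@5 c2@10, authorship ...11...22..

Answer: 5 10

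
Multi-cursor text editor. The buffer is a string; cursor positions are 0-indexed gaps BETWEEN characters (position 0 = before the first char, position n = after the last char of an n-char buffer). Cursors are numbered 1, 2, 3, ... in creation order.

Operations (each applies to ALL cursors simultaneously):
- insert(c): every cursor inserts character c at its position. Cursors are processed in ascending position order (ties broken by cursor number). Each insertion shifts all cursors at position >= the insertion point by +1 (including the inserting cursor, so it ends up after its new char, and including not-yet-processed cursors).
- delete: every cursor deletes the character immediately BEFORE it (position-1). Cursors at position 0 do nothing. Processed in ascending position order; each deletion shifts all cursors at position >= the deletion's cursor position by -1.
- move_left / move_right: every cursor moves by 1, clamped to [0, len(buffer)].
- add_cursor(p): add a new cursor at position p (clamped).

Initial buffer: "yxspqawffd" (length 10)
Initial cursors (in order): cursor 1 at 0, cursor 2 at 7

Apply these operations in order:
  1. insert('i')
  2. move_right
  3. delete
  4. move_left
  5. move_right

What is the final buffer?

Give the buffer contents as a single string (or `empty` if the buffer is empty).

Answer: ixspqawifd

Derivation:
After op 1 (insert('i')): buffer="iyxspqawiffd" (len 12), cursors c1@1 c2@9, authorship 1.......2...
After op 2 (move_right): buffer="iyxspqawiffd" (len 12), cursors c1@2 c2@10, authorship 1.......2...
After op 3 (delete): buffer="ixspqawifd" (len 10), cursors c1@1 c2@8, authorship 1......2..
After op 4 (move_left): buffer="ixspqawifd" (len 10), cursors c1@0 c2@7, authorship 1......2..
After op 5 (move_right): buffer="ixspqawifd" (len 10), cursors c1@1 c2@8, authorship 1......2..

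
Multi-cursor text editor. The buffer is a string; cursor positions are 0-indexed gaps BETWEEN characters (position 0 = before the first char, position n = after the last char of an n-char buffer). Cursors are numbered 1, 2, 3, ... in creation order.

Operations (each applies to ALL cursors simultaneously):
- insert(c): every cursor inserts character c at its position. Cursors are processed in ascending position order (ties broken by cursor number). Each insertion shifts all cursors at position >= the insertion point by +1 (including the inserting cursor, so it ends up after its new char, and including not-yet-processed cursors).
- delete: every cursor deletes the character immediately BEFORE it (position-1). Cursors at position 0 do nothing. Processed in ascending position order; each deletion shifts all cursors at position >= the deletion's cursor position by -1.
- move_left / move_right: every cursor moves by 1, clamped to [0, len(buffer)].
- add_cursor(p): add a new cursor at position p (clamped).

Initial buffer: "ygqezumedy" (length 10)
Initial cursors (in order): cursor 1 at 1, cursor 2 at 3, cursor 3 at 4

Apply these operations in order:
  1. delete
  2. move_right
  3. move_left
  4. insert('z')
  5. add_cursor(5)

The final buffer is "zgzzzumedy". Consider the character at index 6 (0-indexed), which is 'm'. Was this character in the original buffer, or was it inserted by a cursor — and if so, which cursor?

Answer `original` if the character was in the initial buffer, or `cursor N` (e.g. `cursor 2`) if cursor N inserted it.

Answer: original

Derivation:
After op 1 (delete): buffer="gzumedy" (len 7), cursors c1@0 c2@1 c3@1, authorship .......
After op 2 (move_right): buffer="gzumedy" (len 7), cursors c1@1 c2@2 c3@2, authorship .......
After op 3 (move_left): buffer="gzumedy" (len 7), cursors c1@0 c2@1 c3@1, authorship .......
After op 4 (insert('z')): buffer="zgzzzumedy" (len 10), cursors c1@1 c2@4 c3@4, authorship 1.23......
After op 5 (add_cursor(5)): buffer="zgzzzumedy" (len 10), cursors c1@1 c2@4 c3@4 c4@5, authorship 1.23......
Authorship (.=original, N=cursor N): 1 . 2 3 . . . . . .
Index 6: author = original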